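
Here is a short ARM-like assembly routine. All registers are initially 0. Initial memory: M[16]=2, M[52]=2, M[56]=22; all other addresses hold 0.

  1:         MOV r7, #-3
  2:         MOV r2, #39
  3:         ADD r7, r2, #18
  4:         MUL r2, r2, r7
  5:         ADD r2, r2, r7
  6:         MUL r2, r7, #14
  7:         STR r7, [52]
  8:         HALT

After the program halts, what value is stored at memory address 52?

r7=-3
r2=39
r7=39+18=57
r2=39*57=2223
r2=2223+57=2280
r2=57*14=798
STR r7, [52] → M[52]=57
halt.

57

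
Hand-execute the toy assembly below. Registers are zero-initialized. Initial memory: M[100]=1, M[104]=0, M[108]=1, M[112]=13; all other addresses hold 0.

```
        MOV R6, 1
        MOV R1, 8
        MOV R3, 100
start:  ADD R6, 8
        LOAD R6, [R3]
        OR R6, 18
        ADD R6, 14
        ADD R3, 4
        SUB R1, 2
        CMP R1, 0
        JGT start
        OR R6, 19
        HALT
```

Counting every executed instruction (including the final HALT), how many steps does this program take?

37

MOV R6, 1 → R6=1
MOV R1, 8 → R1=8
MOV R3, 100 → R3=100
ADD R6, 8 → R6=1+8=9
LOAD R6, [R3] → R6=M[100]=1
OR R6, 18 → R6=1|18=19
ADD R6, 14 → R6=19+14=33
ADD R3, 4 → R3=100+4=104
SUB R1, 2 → R1=8-2=6
CMP R1, 0  (cmp 6,0)
JGT start: taken
ADD R6, 8 → R6=33+8=41
LOAD R6, [R3] → R6=M[104]=0
OR R6, 18 → R6=0|18=18
ADD R6, 14 → R6=18+14=32
ADD R3, 4 → R3=104+4=108
SUB R1, 2 → R1=6-2=4
CMP R1, 0  (cmp 4,0)
JGT start: taken
ADD R6, 8 → R6=32+8=40
LOAD R6, [R3] → R6=M[108]=1
OR R6, 18 → R6=1|18=19
ADD R6, 14 → R6=19+14=33
ADD R3, 4 → R3=108+4=112
SUB R1, 2 → R1=4-2=2
CMP R1, 0  (cmp 2,0)
JGT start: taken
ADD R6, 8 → R6=33+8=41
LOAD R6, [R3] → R6=M[112]=13
OR R6, 18 → R6=13|18=31
ADD R6, 14 → R6=31+14=45
ADD R3, 4 → R3=112+4=116
SUB R1, 2 → R1=2-2=0
CMP R1, 0  (cmp 0,0)
JGT start: not taken
OR R6, 19 → R6=45|19=63
halt.
Total executed instructions: 37.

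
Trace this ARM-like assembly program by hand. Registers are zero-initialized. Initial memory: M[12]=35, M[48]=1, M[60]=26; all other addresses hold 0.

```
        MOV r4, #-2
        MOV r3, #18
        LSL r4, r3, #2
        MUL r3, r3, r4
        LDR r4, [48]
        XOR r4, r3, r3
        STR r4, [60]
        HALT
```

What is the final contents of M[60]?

0

after MOV r4, #-2: r4=-2
after MOV r3, #18: r3=18
after LSL r4, r3, #2: r4=18<<2=72
after MUL r3, r3, r4: r3=18*72=1296
after LDR r4, [48]: r4=M[48]=1
after XOR r4, r3, r3: r4=1296^1296=0
STR r4, [60] → M[60]=0
halt.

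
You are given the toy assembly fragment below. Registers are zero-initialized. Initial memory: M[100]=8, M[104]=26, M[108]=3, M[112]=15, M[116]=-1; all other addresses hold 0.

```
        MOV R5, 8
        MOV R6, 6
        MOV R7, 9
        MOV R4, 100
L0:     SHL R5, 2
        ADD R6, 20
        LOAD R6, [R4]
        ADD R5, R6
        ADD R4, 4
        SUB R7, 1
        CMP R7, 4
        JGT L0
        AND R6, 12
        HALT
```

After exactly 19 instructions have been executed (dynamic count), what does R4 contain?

R5=8
R6=6
R7=9
R4=100
R5=8<<2=32
R6=6+20=26
R6=M[100]=8
R5=32+8=40
R4=100+4=104
R7=9-1=8
CMP R7, 4  (cmp 8,4)
JGT L0: taken
R5=40<<2=160
R6=8+20=28
R6=M[104]=26
R5=160+26=186
R4=104+4=108
R7=8-1=7
CMP R7, 4  (cmp 7,4)
After step 19: R4 = 108.

108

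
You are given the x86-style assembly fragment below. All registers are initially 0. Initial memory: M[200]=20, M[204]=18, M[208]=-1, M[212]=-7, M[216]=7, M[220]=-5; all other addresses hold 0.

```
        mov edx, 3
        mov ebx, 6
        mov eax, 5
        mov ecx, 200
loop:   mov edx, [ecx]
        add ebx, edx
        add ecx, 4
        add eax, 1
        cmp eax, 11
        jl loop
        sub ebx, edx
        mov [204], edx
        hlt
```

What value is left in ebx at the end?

edx=3
ebx=6
eax=5
ecx=200
edx=M[200]=20
ebx=6+20=26
ecx=200+4=204
eax=5+1=6
cmp eax, 11  (cmp 6,11)
jl loop: taken
edx=M[204]=18
ebx=26+18=44
ecx=204+4=208
eax=6+1=7
cmp eax, 11  (cmp 7,11)
jl loop: taken
edx=M[208]=-1
ebx=44+(-1)=43
ecx=208+4=212
eax=7+1=8
cmp eax, 11  (cmp 8,11)
jl loop: taken
edx=M[212]=-7
ebx=43+(-7)=36
ecx=212+4=216
eax=8+1=9
cmp eax, 11  (cmp 9,11)
jl loop: taken
edx=M[216]=7
ebx=36+7=43
ecx=216+4=220
eax=9+1=10
cmp eax, 11  (cmp 10,11)
jl loop: taken
edx=M[220]=-5
ebx=43+(-5)=38
ecx=220+4=224
eax=10+1=11
cmp eax, 11  (cmp 11,11)
jl loop: not taken
ebx=38-(-5)=43
mov [204], edx → M[204]=-5
halt.

43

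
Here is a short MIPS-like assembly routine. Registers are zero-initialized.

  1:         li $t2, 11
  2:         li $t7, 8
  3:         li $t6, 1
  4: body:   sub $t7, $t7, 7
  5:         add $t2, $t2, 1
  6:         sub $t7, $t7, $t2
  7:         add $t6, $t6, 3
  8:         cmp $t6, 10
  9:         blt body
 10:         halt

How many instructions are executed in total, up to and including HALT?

after li $t2, 11: $t2=11
after li $t7, 8: $t7=8
after li $t6, 1: $t6=1
after sub $t7, $t7, 7: $t7=8-7=1
after add $t2, $t2, 1: $t2=11+1=12
after sub $t7, $t7, $t2: $t7=1-12=-11
after add $t6, $t6, 3: $t6=1+3=4
cmp $t6, 10  (cmp 4,10)
blt body: taken
after sub $t7, $t7, 7: $t7=(-11)-7=-18
after add $t2, $t2, 1: $t2=12+1=13
after sub $t7, $t7, $t2: $t7=(-18)-13=-31
after add $t6, $t6, 3: $t6=4+3=7
cmp $t6, 10  (cmp 7,10)
blt body: taken
after sub $t7, $t7, 7: $t7=(-31)-7=-38
after add $t2, $t2, 1: $t2=13+1=14
after sub $t7, $t7, $t2: $t7=(-38)-14=-52
after add $t6, $t6, 3: $t6=7+3=10
cmp $t6, 10  (cmp 10,10)
blt body: not taken
halt.
Total executed instructions: 22.

22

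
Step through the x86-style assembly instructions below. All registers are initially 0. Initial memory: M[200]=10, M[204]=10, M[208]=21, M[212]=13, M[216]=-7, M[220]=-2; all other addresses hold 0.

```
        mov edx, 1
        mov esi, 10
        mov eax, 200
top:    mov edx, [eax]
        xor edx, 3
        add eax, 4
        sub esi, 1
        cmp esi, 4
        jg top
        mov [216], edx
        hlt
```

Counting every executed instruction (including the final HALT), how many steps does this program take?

edx=1
esi=10
eax=200
edx=M[200]=10
edx=10^3=9
eax=200+4=204
esi=10-1=9
cmp esi, 4  (cmp 9,4)
jg top: taken
edx=M[204]=10
edx=10^3=9
eax=204+4=208
esi=9-1=8
cmp esi, 4  (cmp 8,4)
jg top: taken
edx=M[208]=21
edx=21^3=22
eax=208+4=212
esi=8-1=7
cmp esi, 4  (cmp 7,4)
jg top: taken
edx=M[212]=13
edx=13^3=14
eax=212+4=216
esi=7-1=6
cmp esi, 4  (cmp 6,4)
jg top: taken
edx=M[216]=-7
edx=(-7)^3=-6
eax=216+4=220
esi=6-1=5
cmp esi, 4  (cmp 5,4)
jg top: taken
edx=M[220]=-2
edx=(-2)^3=-3
eax=220+4=224
esi=5-1=4
cmp esi, 4  (cmp 4,4)
jg top: not taken
mov [216], edx → M[216]=-3
halt.
Total executed instructions: 41.

41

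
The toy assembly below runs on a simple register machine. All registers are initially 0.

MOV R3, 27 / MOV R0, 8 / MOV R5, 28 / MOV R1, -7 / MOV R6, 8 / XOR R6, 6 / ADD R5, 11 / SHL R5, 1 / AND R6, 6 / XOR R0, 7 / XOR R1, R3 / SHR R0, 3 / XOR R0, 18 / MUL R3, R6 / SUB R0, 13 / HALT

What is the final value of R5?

after MOV R3, 27: R3=27
after MOV R0, 8: R0=8
after MOV R5, 28: R5=28
after MOV R1, -7: R1=-7
after MOV R6, 8: R6=8
after XOR R6, 6: R6=8^6=14
after ADD R5, 11: R5=28+11=39
after SHL R5, 1: R5=39<<1=78
after AND R6, 6: R6=14&6=6
after XOR R0, 7: R0=8^7=15
after XOR R1, R3: R1=(-7)^27=-30
after SHR R0, 3: R0=15>>3=1
after XOR R0, 18: R0=1^18=19
after MUL R3, R6: R3=27*6=162
after SUB R0, 13: R0=19-13=6
halt.

78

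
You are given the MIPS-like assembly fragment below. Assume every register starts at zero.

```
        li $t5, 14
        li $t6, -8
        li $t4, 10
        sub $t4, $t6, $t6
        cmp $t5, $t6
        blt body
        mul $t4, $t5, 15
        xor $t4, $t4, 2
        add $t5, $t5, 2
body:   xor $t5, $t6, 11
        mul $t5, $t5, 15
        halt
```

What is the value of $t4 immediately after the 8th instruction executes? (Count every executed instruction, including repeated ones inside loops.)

li $t5, 14 → $t5=14
li $t6, -8 → $t6=-8
li $t4, 10 → $t4=10
sub $t4, $t6, $t6 → $t4=(-8)-(-8)=0
cmp $t5, $t6  (cmp 14,-8)
blt body: not taken
mul $t4, $t5, 15 → $t4=14*15=210
xor $t4, $t4, 2 → $t4=210^2=208
After step 8: $t4 = 208.

208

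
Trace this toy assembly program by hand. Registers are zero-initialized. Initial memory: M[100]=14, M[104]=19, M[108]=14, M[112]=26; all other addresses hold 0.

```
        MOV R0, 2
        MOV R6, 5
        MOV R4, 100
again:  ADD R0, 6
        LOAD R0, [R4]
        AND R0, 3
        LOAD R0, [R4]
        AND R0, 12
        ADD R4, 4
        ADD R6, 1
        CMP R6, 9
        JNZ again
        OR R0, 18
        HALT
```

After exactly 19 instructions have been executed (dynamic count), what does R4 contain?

after MOV R0, 2: R0=2
after MOV R6, 5: R6=5
after MOV R4, 100: R4=100
after ADD R0, 6: R0=2+6=8
after LOAD R0, [R4]: R0=M[100]=14
after AND R0, 3: R0=14&3=2
after LOAD R0, [R4]: R0=M[100]=14
after AND R0, 12: R0=14&12=12
after ADD R4, 4: R4=100+4=104
after ADD R6, 1: R6=5+1=6
CMP R6, 9  (cmp 6,9)
JNZ again: taken
after ADD R0, 6: R0=12+6=18
after LOAD R0, [R4]: R0=M[104]=19
after AND R0, 3: R0=19&3=3
after LOAD R0, [R4]: R0=M[104]=19
after AND R0, 12: R0=19&12=0
after ADD R4, 4: R4=104+4=108
after ADD R6, 1: R6=6+1=7
After step 19: R4 = 108.

108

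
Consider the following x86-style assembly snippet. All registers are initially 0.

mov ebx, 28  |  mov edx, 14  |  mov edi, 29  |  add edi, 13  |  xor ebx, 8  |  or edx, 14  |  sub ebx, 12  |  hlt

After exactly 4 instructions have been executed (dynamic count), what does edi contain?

ebx=28
edx=14
edi=29
edi=29+13=42
After step 4: edi = 42.

42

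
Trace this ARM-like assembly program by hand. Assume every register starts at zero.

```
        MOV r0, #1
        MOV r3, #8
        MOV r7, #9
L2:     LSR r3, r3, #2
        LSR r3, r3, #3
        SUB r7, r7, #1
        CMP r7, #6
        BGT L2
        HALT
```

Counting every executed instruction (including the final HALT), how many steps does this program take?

r0=1
r3=8
r7=9
r3=8>>2=2
r3=2>>3=0
r7=9-1=8
CMP r7, #6  (cmp 8,6)
BGT L2: taken
r3=0>>2=0
r3=0>>3=0
r7=8-1=7
CMP r7, #6  (cmp 7,6)
BGT L2: taken
r3=0>>2=0
r3=0>>3=0
r7=7-1=6
CMP r7, #6  (cmp 6,6)
BGT L2: not taken
halt.
Total executed instructions: 19.

19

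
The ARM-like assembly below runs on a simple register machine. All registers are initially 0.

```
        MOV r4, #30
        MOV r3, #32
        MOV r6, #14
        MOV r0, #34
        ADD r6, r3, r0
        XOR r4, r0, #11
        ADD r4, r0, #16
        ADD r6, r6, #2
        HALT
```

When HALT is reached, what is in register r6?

68

r4=30
r3=32
r6=14
r0=34
r6=32+34=66
r4=34^11=41
r4=34+16=50
r6=66+2=68
halt.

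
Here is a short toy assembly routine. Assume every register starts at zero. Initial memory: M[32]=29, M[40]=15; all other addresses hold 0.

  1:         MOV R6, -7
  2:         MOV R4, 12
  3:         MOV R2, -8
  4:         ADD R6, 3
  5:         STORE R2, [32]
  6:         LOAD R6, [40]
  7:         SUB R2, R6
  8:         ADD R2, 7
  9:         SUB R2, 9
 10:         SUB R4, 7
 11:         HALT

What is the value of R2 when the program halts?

-25

MOV R6, -7 → R6=-7
MOV R4, 12 → R4=12
MOV R2, -8 → R2=-8
ADD R6, 3 → R6=(-7)+3=-4
STORE R2, [32] → M[32]=-8
LOAD R6, [40] → R6=M[40]=15
SUB R2, R6 → R2=(-8)-15=-23
ADD R2, 7 → R2=(-23)+7=-16
SUB R2, 9 → R2=(-16)-9=-25
SUB R4, 7 → R4=12-7=5
halt.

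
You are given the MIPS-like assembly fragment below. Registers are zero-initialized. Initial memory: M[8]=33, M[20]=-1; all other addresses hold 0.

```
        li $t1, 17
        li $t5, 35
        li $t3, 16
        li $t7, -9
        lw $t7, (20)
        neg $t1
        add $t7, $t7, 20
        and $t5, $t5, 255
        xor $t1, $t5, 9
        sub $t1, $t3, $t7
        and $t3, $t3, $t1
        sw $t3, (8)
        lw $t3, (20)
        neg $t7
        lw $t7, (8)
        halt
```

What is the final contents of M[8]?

li $t1, 17 → $t1=17
li $t5, 35 → $t5=35
li $t3, 16 → $t3=16
li $t7, -9 → $t7=-9
lw $t7, (20) → $t7=M[20]=-1
neg $t1 → $t1=-(17)=-17
add $t7, $t7, 20 → $t7=(-1)+20=19
and $t5, $t5, 255 → $t5=35&255=35
xor $t1, $t5, 9 → $t1=35^9=42
sub $t1, $t3, $t7 → $t1=16-19=-3
and $t3, $t3, $t1 → $t3=16&(-3)=16
sw $t3, (8) → M[8]=16
lw $t3, (20) → $t3=M[20]=-1
neg $t7 → $t7=-(19)=-19
lw $t7, (8) → $t7=M[8]=16
halt.

16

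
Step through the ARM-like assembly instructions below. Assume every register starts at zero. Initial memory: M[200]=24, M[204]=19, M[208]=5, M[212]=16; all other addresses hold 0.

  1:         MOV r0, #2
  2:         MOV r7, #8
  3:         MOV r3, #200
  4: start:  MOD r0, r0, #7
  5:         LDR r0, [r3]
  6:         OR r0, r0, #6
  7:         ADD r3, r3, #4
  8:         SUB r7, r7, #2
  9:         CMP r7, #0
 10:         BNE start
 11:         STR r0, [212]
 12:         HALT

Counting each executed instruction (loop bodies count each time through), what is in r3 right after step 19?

208

r0=2
r7=8
r3=200
r0=2%7=2
r0=M[200]=24
r0=24|6=30
r3=200+4=204
r7=8-2=6
CMP r7, #0  (cmp 6,0)
BNE start: taken
r0=30%7=2
r0=M[204]=19
r0=19|6=23
r3=204+4=208
r7=6-2=4
CMP r7, #0  (cmp 4,0)
BNE start: taken
r0=23%7=2
r0=M[208]=5
After step 19: r3 = 208.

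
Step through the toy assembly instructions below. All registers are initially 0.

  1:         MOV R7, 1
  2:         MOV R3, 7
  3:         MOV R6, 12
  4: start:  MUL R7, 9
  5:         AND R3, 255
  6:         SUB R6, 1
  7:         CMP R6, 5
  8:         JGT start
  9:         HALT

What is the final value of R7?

MOV R7, 1 → R7=1
MOV R3, 7 → R3=7
MOV R6, 12 → R6=12
MUL R7, 9 → R7=1*9=9
AND R3, 255 → R3=7&255=7
SUB R6, 1 → R6=12-1=11
CMP R6, 5  (cmp 11,5)
JGT start: taken
MUL R7, 9 → R7=9*9=81
AND R3, 255 → R3=7&255=7
SUB R6, 1 → R6=11-1=10
CMP R6, 5  (cmp 10,5)
JGT start: taken
MUL R7, 9 → R7=81*9=729
AND R3, 255 → R3=7&255=7
SUB R6, 1 → R6=10-1=9
CMP R6, 5  (cmp 9,5)
JGT start: taken
MUL R7, 9 → R7=729*9=6561
AND R3, 255 → R3=7&255=7
SUB R6, 1 → R6=9-1=8
CMP R6, 5  (cmp 8,5)
JGT start: taken
MUL R7, 9 → R7=6561*9=59049
AND R3, 255 → R3=7&255=7
SUB R6, 1 → R6=8-1=7
CMP R6, 5  (cmp 7,5)
JGT start: taken
MUL R7, 9 → R7=59049*9=531441
AND R3, 255 → R3=7&255=7
SUB R6, 1 → R6=7-1=6
CMP R6, 5  (cmp 6,5)
JGT start: taken
MUL R7, 9 → R7=531441*9=4782969
AND R3, 255 → R3=7&255=7
SUB R6, 1 → R6=6-1=5
CMP R6, 5  (cmp 5,5)
JGT start: not taken
halt.

4782969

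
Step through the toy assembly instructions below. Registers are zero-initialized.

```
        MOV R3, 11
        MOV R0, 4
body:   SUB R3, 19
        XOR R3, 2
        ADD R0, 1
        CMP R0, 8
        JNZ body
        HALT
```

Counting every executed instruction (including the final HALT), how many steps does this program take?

after MOV R3, 11: R3=11
after MOV R0, 4: R0=4
after SUB R3, 19: R3=11-19=-8
after XOR R3, 2: R3=(-8)^2=-6
after ADD R0, 1: R0=4+1=5
CMP R0, 8  (cmp 5,8)
JNZ body: taken
after SUB R3, 19: R3=(-6)-19=-25
after XOR R3, 2: R3=(-25)^2=-27
after ADD R0, 1: R0=5+1=6
CMP R0, 8  (cmp 6,8)
JNZ body: taken
after SUB R3, 19: R3=(-27)-19=-46
after XOR R3, 2: R3=(-46)^2=-48
after ADD R0, 1: R0=6+1=7
CMP R0, 8  (cmp 7,8)
JNZ body: taken
after SUB R3, 19: R3=(-48)-19=-67
after XOR R3, 2: R3=(-67)^2=-65
after ADD R0, 1: R0=7+1=8
CMP R0, 8  (cmp 8,8)
JNZ body: not taken
halt.
Total executed instructions: 23.

23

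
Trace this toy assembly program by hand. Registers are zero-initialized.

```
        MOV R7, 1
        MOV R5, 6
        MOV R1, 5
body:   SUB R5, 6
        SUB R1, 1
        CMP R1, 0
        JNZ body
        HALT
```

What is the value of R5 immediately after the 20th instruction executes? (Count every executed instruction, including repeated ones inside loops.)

MOV R7, 1 → R7=1
MOV R5, 6 → R5=6
MOV R1, 5 → R1=5
SUB R5, 6 → R5=6-6=0
SUB R1, 1 → R1=5-1=4
CMP R1, 0  (cmp 4,0)
JNZ body: taken
SUB R5, 6 → R5=0-6=-6
SUB R1, 1 → R1=4-1=3
CMP R1, 0  (cmp 3,0)
JNZ body: taken
SUB R5, 6 → R5=(-6)-6=-12
SUB R1, 1 → R1=3-1=2
CMP R1, 0  (cmp 2,0)
JNZ body: taken
SUB R5, 6 → R5=(-12)-6=-18
SUB R1, 1 → R1=2-1=1
CMP R1, 0  (cmp 1,0)
JNZ body: taken
SUB R5, 6 → R5=(-18)-6=-24
After step 20: R5 = -24.

-24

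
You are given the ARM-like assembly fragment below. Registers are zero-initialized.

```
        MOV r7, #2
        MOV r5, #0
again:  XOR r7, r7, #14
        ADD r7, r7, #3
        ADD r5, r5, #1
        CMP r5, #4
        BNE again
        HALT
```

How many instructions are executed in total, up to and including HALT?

23

MOV r7, #2 → r7=2
MOV r5, #0 → r5=0
XOR r7, r7, #14 → r7=2^14=12
ADD r7, r7, #3 → r7=12+3=15
ADD r5, r5, #1 → r5=0+1=1
CMP r5, #4  (cmp 1,4)
BNE again: taken
XOR r7, r7, #14 → r7=15^14=1
ADD r7, r7, #3 → r7=1+3=4
ADD r5, r5, #1 → r5=1+1=2
CMP r5, #4  (cmp 2,4)
BNE again: taken
XOR r7, r7, #14 → r7=4^14=10
ADD r7, r7, #3 → r7=10+3=13
ADD r5, r5, #1 → r5=2+1=3
CMP r5, #4  (cmp 3,4)
BNE again: taken
XOR r7, r7, #14 → r7=13^14=3
ADD r7, r7, #3 → r7=3+3=6
ADD r5, r5, #1 → r5=3+1=4
CMP r5, #4  (cmp 4,4)
BNE again: not taken
halt.
Total executed instructions: 23.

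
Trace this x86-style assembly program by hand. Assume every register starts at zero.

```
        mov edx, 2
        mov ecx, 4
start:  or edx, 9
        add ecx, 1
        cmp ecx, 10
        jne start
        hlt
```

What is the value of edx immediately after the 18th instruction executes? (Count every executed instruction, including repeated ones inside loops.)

11

after mov edx, 2: edx=2
after mov ecx, 4: ecx=4
after or edx, 9: edx=2|9=11
after add ecx, 1: ecx=4+1=5
cmp ecx, 10  (cmp 5,10)
jne start: taken
after or edx, 9: edx=11|9=11
after add ecx, 1: ecx=5+1=6
cmp ecx, 10  (cmp 6,10)
jne start: taken
after or edx, 9: edx=11|9=11
after add ecx, 1: ecx=6+1=7
cmp ecx, 10  (cmp 7,10)
jne start: taken
after or edx, 9: edx=11|9=11
after add ecx, 1: ecx=7+1=8
cmp ecx, 10  (cmp 8,10)
jne start: taken
After step 18: edx = 11.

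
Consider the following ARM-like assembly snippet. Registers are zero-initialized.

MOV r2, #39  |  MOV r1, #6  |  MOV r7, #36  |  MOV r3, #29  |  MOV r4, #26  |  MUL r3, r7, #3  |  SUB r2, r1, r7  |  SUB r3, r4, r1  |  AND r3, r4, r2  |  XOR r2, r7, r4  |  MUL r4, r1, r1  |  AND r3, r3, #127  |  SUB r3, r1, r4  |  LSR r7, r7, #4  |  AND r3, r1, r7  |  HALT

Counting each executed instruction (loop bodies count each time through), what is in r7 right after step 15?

r2=39
r1=6
r7=36
r3=29
r4=26
r3=36*3=108
r2=6-36=-30
r3=26-6=20
r3=26&(-30)=2
r2=36^26=62
r4=6*6=36
r3=2&127=2
r3=6-36=-30
r7=36>>4=2
r3=6&2=2
After step 15: r7 = 2.

2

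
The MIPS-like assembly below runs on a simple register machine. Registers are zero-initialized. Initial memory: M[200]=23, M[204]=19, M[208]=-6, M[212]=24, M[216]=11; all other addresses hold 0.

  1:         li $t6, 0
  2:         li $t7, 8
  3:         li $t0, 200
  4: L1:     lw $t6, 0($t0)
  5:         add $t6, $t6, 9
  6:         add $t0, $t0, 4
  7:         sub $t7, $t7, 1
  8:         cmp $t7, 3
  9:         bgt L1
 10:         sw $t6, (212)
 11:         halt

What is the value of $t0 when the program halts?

220

$t6=0
$t7=8
$t0=200
$t6=M[200]=23
$t6=23+9=32
$t0=200+4=204
$t7=8-1=7
cmp $t7, 3  (cmp 7,3)
bgt L1: taken
$t6=M[204]=19
$t6=19+9=28
$t0=204+4=208
$t7=7-1=6
cmp $t7, 3  (cmp 6,3)
bgt L1: taken
$t6=M[208]=-6
$t6=(-6)+9=3
$t0=208+4=212
$t7=6-1=5
cmp $t7, 3  (cmp 5,3)
bgt L1: taken
$t6=M[212]=24
$t6=24+9=33
$t0=212+4=216
$t7=5-1=4
cmp $t7, 3  (cmp 4,3)
bgt L1: taken
$t6=M[216]=11
$t6=11+9=20
$t0=216+4=220
$t7=4-1=3
cmp $t7, 3  (cmp 3,3)
bgt L1: not taken
sw $t6, (212) → M[212]=20
halt.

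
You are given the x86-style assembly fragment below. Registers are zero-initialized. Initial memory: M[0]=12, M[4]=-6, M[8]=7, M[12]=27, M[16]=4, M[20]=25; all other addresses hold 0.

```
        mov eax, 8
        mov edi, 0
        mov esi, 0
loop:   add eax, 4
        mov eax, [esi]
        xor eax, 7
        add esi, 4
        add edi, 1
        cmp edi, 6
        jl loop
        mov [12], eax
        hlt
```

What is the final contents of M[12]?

30

after mov eax, 8: eax=8
after mov edi, 0: edi=0
after mov esi, 0: esi=0
after add eax, 4: eax=8+4=12
after mov eax, [esi]: eax=M[0]=12
after xor eax, 7: eax=12^7=11
after add esi, 4: esi=0+4=4
after add edi, 1: edi=0+1=1
cmp edi, 6  (cmp 1,6)
jl loop: taken
after add eax, 4: eax=11+4=15
after mov eax, [esi]: eax=M[4]=-6
after xor eax, 7: eax=(-6)^7=-3
after add esi, 4: esi=4+4=8
after add edi, 1: edi=1+1=2
cmp edi, 6  (cmp 2,6)
jl loop: taken
after add eax, 4: eax=(-3)+4=1
after mov eax, [esi]: eax=M[8]=7
after xor eax, 7: eax=7^7=0
after add esi, 4: esi=8+4=12
after add edi, 1: edi=2+1=3
cmp edi, 6  (cmp 3,6)
jl loop: taken
after add eax, 4: eax=0+4=4
after mov eax, [esi]: eax=M[12]=27
after xor eax, 7: eax=27^7=28
after add esi, 4: esi=12+4=16
after add edi, 1: edi=3+1=4
cmp edi, 6  (cmp 4,6)
jl loop: taken
after add eax, 4: eax=28+4=32
after mov eax, [esi]: eax=M[16]=4
after xor eax, 7: eax=4^7=3
after add esi, 4: esi=16+4=20
after add edi, 1: edi=4+1=5
cmp edi, 6  (cmp 5,6)
jl loop: taken
after add eax, 4: eax=3+4=7
after mov eax, [esi]: eax=M[20]=25
after xor eax, 7: eax=25^7=30
after add esi, 4: esi=20+4=24
after add edi, 1: edi=5+1=6
cmp edi, 6  (cmp 6,6)
jl loop: not taken
mov [12], eax → M[12]=30
halt.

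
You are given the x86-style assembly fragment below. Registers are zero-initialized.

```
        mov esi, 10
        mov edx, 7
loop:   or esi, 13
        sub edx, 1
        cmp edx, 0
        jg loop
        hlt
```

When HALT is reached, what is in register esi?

esi=10
edx=7
esi=10|13=15
edx=7-1=6
cmp edx, 0  (cmp 6,0)
jg loop: taken
esi=15|13=15
edx=6-1=5
cmp edx, 0  (cmp 5,0)
jg loop: taken
esi=15|13=15
edx=5-1=4
cmp edx, 0  (cmp 4,0)
jg loop: taken
esi=15|13=15
edx=4-1=3
cmp edx, 0  (cmp 3,0)
jg loop: taken
esi=15|13=15
edx=3-1=2
cmp edx, 0  (cmp 2,0)
jg loop: taken
esi=15|13=15
edx=2-1=1
cmp edx, 0  (cmp 1,0)
jg loop: taken
esi=15|13=15
edx=1-1=0
cmp edx, 0  (cmp 0,0)
jg loop: not taken
halt.

15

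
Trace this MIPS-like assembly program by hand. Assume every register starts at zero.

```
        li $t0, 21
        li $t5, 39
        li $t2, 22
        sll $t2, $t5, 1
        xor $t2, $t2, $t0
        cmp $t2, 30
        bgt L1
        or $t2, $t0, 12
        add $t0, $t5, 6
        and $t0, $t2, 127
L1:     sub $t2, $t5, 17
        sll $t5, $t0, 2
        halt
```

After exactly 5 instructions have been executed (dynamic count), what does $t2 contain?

91

li $t0, 21 → $t0=21
li $t5, 39 → $t5=39
li $t2, 22 → $t2=22
sll $t2, $t5, 1 → $t2=39<<1=78
xor $t2, $t2, $t0 → $t2=78^21=91
After step 5: $t2 = 91.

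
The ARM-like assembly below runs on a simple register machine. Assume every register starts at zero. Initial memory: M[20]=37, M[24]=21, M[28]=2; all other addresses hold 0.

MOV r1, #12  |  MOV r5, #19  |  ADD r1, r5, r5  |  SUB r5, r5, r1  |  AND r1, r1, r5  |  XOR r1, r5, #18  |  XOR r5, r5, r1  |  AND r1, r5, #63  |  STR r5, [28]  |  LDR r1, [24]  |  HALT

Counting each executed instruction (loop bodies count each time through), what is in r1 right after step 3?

38

r1=12
r5=19
r1=19+19=38
After step 3: r1 = 38.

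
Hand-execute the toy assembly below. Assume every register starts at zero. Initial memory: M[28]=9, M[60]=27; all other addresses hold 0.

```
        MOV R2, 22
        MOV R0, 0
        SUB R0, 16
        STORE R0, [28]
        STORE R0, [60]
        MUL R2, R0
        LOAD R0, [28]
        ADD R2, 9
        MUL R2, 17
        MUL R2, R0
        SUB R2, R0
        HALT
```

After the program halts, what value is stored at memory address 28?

-16

MOV R2, 22 → R2=22
MOV R0, 0 → R0=0
SUB R0, 16 → R0=0-16=-16
STORE R0, [28] → M[28]=-16
STORE R0, [60] → M[60]=-16
MUL R2, R0 → R2=22*(-16)=-352
LOAD R0, [28] → R0=M[28]=-16
ADD R2, 9 → R2=(-352)+9=-343
MUL R2, 17 → R2=(-343)*17=-5831
MUL R2, R0 → R2=(-5831)*(-16)=93296
SUB R2, R0 → R2=93296-(-16)=93312
halt.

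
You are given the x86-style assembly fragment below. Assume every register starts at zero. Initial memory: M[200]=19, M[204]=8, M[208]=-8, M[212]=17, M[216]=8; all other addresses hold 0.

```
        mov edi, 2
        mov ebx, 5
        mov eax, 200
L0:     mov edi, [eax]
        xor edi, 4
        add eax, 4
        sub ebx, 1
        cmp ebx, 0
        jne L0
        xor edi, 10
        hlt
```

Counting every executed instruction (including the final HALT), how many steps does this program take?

edi=2
ebx=5
eax=200
edi=M[200]=19
edi=19^4=23
eax=200+4=204
ebx=5-1=4
cmp ebx, 0  (cmp 4,0)
jne L0: taken
edi=M[204]=8
edi=8^4=12
eax=204+4=208
ebx=4-1=3
cmp ebx, 0  (cmp 3,0)
jne L0: taken
edi=M[208]=-8
edi=(-8)^4=-4
eax=208+4=212
ebx=3-1=2
cmp ebx, 0  (cmp 2,0)
jne L0: taken
edi=M[212]=17
edi=17^4=21
eax=212+4=216
ebx=2-1=1
cmp ebx, 0  (cmp 1,0)
jne L0: taken
edi=M[216]=8
edi=8^4=12
eax=216+4=220
ebx=1-1=0
cmp ebx, 0  (cmp 0,0)
jne L0: not taken
edi=12^10=6
halt.
Total executed instructions: 35.

35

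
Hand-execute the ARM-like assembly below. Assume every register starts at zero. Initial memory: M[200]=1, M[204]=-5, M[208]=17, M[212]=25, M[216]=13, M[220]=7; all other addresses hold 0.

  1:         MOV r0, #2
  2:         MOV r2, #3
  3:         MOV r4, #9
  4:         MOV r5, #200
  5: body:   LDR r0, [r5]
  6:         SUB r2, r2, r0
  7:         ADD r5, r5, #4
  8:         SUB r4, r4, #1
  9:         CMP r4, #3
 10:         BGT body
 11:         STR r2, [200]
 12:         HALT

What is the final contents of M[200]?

after MOV r0, #2: r0=2
after MOV r2, #3: r2=3
after MOV r4, #9: r4=9
after MOV r5, #200: r5=200
after LDR r0, [r5]: r0=M[200]=1
after SUB r2, r2, r0: r2=3-1=2
after ADD r5, r5, #4: r5=200+4=204
after SUB r4, r4, #1: r4=9-1=8
CMP r4, #3  (cmp 8,3)
BGT body: taken
after LDR r0, [r5]: r0=M[204]=-5
after SUB r2, r2, r0: r2=2-(-5)=7
after ADD r5, r5, #4: r5=204+4=208
after SUB r4, r4, #1: r4=8-1=7
CMP r4, #3  (cmp 7,3)
BGT body: taken
after LDR r0, [r5]: r0=M[208]=17
after SUB r2, r2, r0: r2=7-17=-10
after ADD r5, r5, #4: r5=208+4=212
after SUB r4, r4, #1: r4=7-1=6
CMP r4, #3  (cmp 6,3)
BGT body: taken
after LDR r0, [r5]: r0=M[212]=25
after SUB r2, r2, r0: r2=(-10)-25=-35
after ADD r5, r5, #4: r5=212+4=216
after SUB r4, r4, #1: r4=6-1=5
CMP r4, #3  (cmp 5,3)
BGT body: taken
after LDR r0, [r5]: r0=M[216]=13
after SUB r2, r2, r0: r2=(-35)-13=-48
after ADD r5, r5, #4: r5=216+4=220
after SUB r4, r4, #1: r4=5-1=4
CMP r4, #3  (cmp 4,3)
BGT body: taken
after LDR r0, [r5]: r0=M[220]=7
after SUB r2, r2, r0: r2=(-48)-7=-55
after ADD r5, r5, #4: r5=220+4=224
after SUB r4, r4, #1: r4=4-1=3
CMP r4, #3  (cmp 3,3)
BGT body: not taken
STR r2, [200] → M[200]=-55
halt.

-55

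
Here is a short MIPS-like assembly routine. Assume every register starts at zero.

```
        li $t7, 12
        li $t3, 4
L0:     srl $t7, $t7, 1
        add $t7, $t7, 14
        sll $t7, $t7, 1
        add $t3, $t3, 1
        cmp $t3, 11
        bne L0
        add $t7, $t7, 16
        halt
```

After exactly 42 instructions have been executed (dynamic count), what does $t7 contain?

li $t7, 12 → $t7=12
li $t3, 4 → $t3=4
srl $t7, $t7, 1 → $t7=12>>1=6
add $t7, $t7, 14 → $t7=6+14=20
sll $t7, $t7, 1 → $t7=20<<1=40
add $t3, $t3, 1 → $t3=4+1=5
cmp $t3, 11  (cmp 5,11)
bne L0: taken
srl $t7, $t7, 1 → $t7=40>>1=20
add $t7, $t7, 14 → $t7=20+14=34
sll $t7, $t7, 1 → $t7=34<<1=68
add $t3, $t3, 1 → $t3=5+1=6
cmp $t3, 11  (cmp 6,11)
bne L0: taken
srl $t7, $t7, 1 → $t7=68>>1=34
add $t7, $t7, 14 → $t7=34+14=48
sll $t7, $t7, 1 → $t7=48<<1=96
add $t3, $t3, 1 → $t3=6+1=7
cmp $t3, 11  (cmp 7,11)
bne L0: taken
srl $t7, $t7, 1 → $t7=96>>1=48
add $t7, $t7, 14 → $t7=48+14=62
sll $t7, $t7, 1 → $t7=62<<1=124
add $t3, $t3, 1 → $t3=7+1=8
cmp $t3, 11  (cmp 8,11)
bne L0: taken
srl $t7, $t7, 1 → $t7=124>>1=62
add $t7, $t7, 14 → $t7=62+14=76
sll $t7, $t7, 1 → $t7=76<<1=152
add $t3, $t3, 1 → $t3=8+1=9
cmp $t3, 11  (cmp 9,11)
bne L0: taken
srl $t7, $t7, 1 → $t7=152>>1=76
add $t7, $t7, 14 → $t7=76+14=90
sll $t7, $t7, 1 → $t7=90<<1=180
add $t3, $t3, 1 → $t3=9+1=10
cmp $t3, 11  (cmp 10,11)
bne L0: taken
srl $t7, $t7, 1 → $t7=180>>1=90
add $t7, $t7, 14 → $t7=90+14=104
sll $t7, $t7, 1 → $t7=104<<1=208
add $t3, $t3, 1 → $t3=10+1=11
After step 42: $t7 = 208.

208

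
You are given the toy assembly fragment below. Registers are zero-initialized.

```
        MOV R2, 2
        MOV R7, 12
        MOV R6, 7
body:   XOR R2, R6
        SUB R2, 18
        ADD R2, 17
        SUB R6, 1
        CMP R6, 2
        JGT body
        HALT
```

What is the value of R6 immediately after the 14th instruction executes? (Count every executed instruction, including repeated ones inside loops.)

5

MOV R2, 2 → R2=2
MOV R7, 12 → R7=12
MOV R6, 7 → R6=7
XOR R2, R6 → R2=2^7=5
SUB R2, 18 → R2=5-18=-13
ADD R2, 17 → R2=(-13)+17=4
SUB R6, 1 → R6=7-1=6
CMP R6, 2  (cmp 6,2)
JGT body: taken
XOR R2, R6 → R2=4^6=2
SUB R2, 18 → R2=2-18=-16
ADD R2, 17 → R2=(-16)+17=1
SUB R6, 1 → R6=6-1=5
CMP R6, 2  (cmp 5,2)
After step 14: R6 = 5.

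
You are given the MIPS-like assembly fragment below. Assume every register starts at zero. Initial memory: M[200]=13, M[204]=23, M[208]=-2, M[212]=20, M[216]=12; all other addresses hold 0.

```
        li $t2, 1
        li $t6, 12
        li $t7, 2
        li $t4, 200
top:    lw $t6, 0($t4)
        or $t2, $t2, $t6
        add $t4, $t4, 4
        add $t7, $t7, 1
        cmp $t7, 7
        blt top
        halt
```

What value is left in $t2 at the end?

-1

$t2=1
$t6=12
$t7=2
$t4=200
$t6=M[200]=13
$t2=1|13=13
$t4=200+4=204
$t7=2+1=3
cmp $t7, 7  (cmp 3,7)
blt top: taken
$t6=M[204]=23
$t2=13|23=31
$t4=204+4=208
$t7=3+1=4
cmp $t7, 7  (cmp 4,7)
blt top: taken
$t6=M[208]=-2
$t2=31|(-2)=-1
$t4=208+4=212
$t7=4+1=5
cmp $t7, 7  (cmp 5,7)
blt top: taken
$t6=M[212]=20
$t2=(-1)|20=-1
$t4=212+4=216
$t7=5+1=6
cmp $t7, 7  (cmp 6,7)
blt top: taken
$t6=M[216]=12
$t2=(-1)|12=-1
$t4=216+4=220
$t7=6+1=7
cmp $t7, 7  (cmp 7,7)
blt top: not taken
halt.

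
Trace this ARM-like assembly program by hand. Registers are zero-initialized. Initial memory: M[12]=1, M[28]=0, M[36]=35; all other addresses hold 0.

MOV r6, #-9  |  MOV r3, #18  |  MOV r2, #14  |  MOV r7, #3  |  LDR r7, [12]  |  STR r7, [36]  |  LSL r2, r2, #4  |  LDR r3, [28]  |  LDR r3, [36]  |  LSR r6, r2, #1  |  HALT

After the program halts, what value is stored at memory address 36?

r6=-9
r3=18
r2=14
r7=3
r7=M[12]=1
STR r7, [36] → M[36]=1
r2=14<<4=224
r3=M[28]=0
r3=M[36]=1
r6=224>>1=112
halt.

1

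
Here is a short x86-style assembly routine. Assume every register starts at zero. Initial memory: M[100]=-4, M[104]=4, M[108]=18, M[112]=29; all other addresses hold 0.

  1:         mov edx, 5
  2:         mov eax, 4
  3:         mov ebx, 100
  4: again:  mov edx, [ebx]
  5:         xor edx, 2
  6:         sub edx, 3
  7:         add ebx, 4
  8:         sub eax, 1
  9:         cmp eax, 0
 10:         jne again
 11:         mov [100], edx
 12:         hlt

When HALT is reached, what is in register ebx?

mov edx, 5 → edx=5
mov eax, 4 → eax=4
mov ebx, 100 → ebx=100
mov edx, [ebx] → edx=M[100]=-4
xor edx, 2 → edx=(-4)^2=-2
sub edx, 3 → edx=(-2)-3=-5
add ebx, 4 → ebx=100+4=104
sub eax, 1 → eax=4-1=3
cmp eax, 0  (cmp 3,0)
jne again: taken
mov edx, [ebx] → edx=M[104]=4
xor edx, 2 → edx=4^2=6
sub edx, 3 → edx=6-3=3
add ebx, 4 → ebx=104+4=108
sub eax, 1 → eax=3-1=2
cmp eax, 0  (cmp 2,0)
jne again: taken
mov edx, [ebx] → edx=M[108]=18
xor edx, 2 → edx=18^2=16
sub edx, 3 → edx=16-3=13
add ebx, 4 → ebx=108+4=112
sub eax, 1 → eax=2-1=1
cmp eax, 0  (cmp 1,0)
jne again: taken
mov edx, [ebx] → edx=M[112]=29
xor edx, 2 → edx=29^2=31
sub edx, 3 → edx=31-3=28
add ebx, 4 → ebx=112+4=116
sub eax, 1 → eax=1-1=0
cmp eax, 0  (cmp 0,0)
jne again: not taken
mov [100], edx → M[100]=28
halt.

116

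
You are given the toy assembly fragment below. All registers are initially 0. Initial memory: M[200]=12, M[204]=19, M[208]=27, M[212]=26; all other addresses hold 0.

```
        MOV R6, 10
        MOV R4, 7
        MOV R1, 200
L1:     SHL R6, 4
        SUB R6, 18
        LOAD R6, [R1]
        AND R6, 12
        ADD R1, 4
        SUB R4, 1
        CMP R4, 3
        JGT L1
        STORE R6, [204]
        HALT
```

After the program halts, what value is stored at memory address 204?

after MOV R6, 10: R6=10
after MOV R4, 7: R4=7
after MOV R1, 200: R1=200
after SHL R6, 4: R6=10<<4=160
after SUB R6, 18: R6=160-18=142
after LOAD R6, [R1]: R6=M[200]=12
after AND R6, 12: R6=12&12=12
after ADD R1, 4: R1=200+4=204
after SUB R4, 1: R4=7-1=6
CMP R4, 3  (cmp 6,3)
JGT L1: taken
after SHL R6, 4: R6=12<<4=192
after SUB R6, 18: R6=192-18=174
after LOAD R6, [R1]: R6=M[204]=19
after AND R6, 12: R6=19&12=0
after ADD R1, 4: R1=204+4=208
after SUB R4, 1: R4=6-1=5
CMP R4, 3  (cmp 5,3)
JGT L1: taken
after SHL R6, 4: R6=0<<4=0
after SUB R6, 18: R6=0-18=-18
after LOAD R6, [R1]: R6=M[208]=27
after AND R6, 12: R6=27&12=8
after ADD R1, 4: R1=208+4=212
after SUB R4, 1: R4=5-1=4
CMP R4, 3  (cmp 4,3)
JGT L1: taken
after SHL R6, 4: R6=8<<4=128
after SUB R6, 18: R6=128-18=110
after LOAD R6, [R1]: R6=M[212]=26
after AND R6, 12: R6=26&12=8
after ADD R1, 4: R1=212+4=216
after SUB R4, 1: R4=4-1=3
CMP R4, 3  (cmp 3,3)
JGT L1: not taken
STORE R6, [204] → M[204]=8
halt.

8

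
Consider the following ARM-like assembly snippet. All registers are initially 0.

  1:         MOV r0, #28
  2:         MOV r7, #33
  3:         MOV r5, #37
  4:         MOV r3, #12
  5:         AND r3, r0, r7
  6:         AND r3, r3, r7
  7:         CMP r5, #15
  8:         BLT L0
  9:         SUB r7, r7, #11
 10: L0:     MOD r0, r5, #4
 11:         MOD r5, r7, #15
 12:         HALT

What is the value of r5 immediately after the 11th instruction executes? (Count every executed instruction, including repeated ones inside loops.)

MOV r0, #28 → r0=28
MOV r7, #33 → r7=33
MOV r5, #37 → r5=37
MOV r3, #12 → r3=12
AND r3, r0, r7 → r3=28&33=0
AND r3, r3, r7 → r3=0&33=0
CMP r5, #15  (cmp 37,15)
BLT L0: not taken
SUB r7, r7, #11 → r7=33-11=22
MOD r0, r5, #4 → r0=37%4=1
MOD r5, r7, #15 → r5=22%15=7
After step 11: r5 = 7.

7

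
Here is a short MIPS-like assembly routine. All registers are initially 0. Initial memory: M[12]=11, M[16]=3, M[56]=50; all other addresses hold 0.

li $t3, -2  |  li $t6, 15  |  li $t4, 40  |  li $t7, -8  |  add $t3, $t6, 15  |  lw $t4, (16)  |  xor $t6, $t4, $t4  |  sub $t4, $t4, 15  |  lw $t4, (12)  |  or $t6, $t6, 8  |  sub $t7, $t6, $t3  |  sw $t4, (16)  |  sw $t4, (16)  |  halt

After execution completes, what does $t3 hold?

30

li $t3, -2 → $t3=-2
li $t6, 15 → $t6=15
li $t4, 40 → $t4=40
li $t7, -8 → $t7=-8
add $t3, $t6, 15 → $t3=15+15=30
lw $t4, (16) → $t4=M[16]=3
xor $t6, $t4, $t4 → $t6=3^3=0
sub $t4, $t4, 15 → $t4=3-15=-12
lw $t4, (12) → $t4=M[12]=11
or $t6, $t6, 8 → $t6=0|8=8
sub $t7, $t6, $t3 → $t7=8-30=-22
sw $t4, (16) → M[16]=11
sw $t4, (16) → M[16]=11
halt.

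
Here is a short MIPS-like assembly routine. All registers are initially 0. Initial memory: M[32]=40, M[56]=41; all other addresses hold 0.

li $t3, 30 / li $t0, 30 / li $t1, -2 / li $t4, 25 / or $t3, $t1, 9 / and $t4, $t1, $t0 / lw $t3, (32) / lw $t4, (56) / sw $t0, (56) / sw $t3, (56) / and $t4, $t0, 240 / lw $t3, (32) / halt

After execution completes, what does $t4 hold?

16

li $t3, 30 → $t3=30
li $t0, 30 → $t0=30
li $t1, -2 → $t1=-2
li $t4, 25 → $t4=25
or $t3, $t1, 9 → $t3=(-2)|9=-1
and $t4, $t1, $t0 → $t4=(-2)&30=30
lw $t3, (32) → $t3=M[32]=40
lw $t4, (56) → $t4=M[56]=41
sw $t0, (56) → M[56]=30
sw $t3, (56) → M[56]=40
and $t4, $t0, 240 → $t4=30&240=16
lw $t3, (32) → $t3=M[32]=40
halt.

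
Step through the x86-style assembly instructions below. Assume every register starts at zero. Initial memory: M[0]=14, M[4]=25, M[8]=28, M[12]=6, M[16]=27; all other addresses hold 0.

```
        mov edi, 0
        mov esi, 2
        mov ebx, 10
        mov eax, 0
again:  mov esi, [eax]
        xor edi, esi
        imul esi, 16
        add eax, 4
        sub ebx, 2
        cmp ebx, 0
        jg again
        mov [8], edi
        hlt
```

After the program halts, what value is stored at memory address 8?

mov edi, 0 → edi=0
mov esi, 2 → esi=2
mov ebx, 10 → ebx=10
mov eax, 0 → eax=0
mov esi, [eax] → esi=M[0]=14
xor edi, esi → edi=0^14=14
imul esi, 16 → esi=14*16=224
add eax, 4 → eax=0+4=4
sub ebx, 2 → ebx=10-2=8
cmp ebx, 0  (cmp 8,0)
jg again: taken
mov esi, [eax] → esi=M[4]=25
xor edi, esi → edi=14^25=23
imul esi, 16 → esi=25*16=400
add eax, 4 → eax=4+4=8
sub ebx, 2 → ebx=8-2=6
cmp ebx, 0  (cmp 6,0)
jg again: taken
mov esi, [eax] → esi=M[8]=28
xor edi, esi → edi=23^28=11
imul esi, 16 → esi=28*16=448
add eax, 4 → eax=8+4=12
sub ebx, 2 → ebx=6-2=4
cmp ebx, 0  (cmp 4,0)
jg again: taken
mov esi, [eax] → esi=M[12]=6
xor edi, esi → edi=11^6=13
imul esi, 16 → esi=6*16=96
add eax, 4 → eax=12+4=16
sub ebx, 2 → ebx=4-2=2
cmp ebx, 0  (cmp 2,0)
jg again: taken
mov esi, [eax] → esi=M[16]=27
xor edi, esi → edi=13^27=22
imul esi, 16 → esi=27*16=432
add eax, 4 → eax=16+4=20
sub ebx, 2 → ebx=2-2=0
cmp ebx, 0  (cmp 0,0)
jg again: not taken
mov [8], edi → M[8]=22
halt.

22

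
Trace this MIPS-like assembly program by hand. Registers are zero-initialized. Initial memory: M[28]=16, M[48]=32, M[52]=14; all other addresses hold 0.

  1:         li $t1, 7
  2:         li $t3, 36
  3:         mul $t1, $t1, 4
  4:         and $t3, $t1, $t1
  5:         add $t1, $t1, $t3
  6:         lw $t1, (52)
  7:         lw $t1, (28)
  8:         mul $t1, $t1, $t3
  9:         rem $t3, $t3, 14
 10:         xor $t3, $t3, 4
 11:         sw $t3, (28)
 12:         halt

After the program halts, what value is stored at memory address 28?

$t1=7
$t3=36
$t1=7*4=28
$t3=28&28=28
$t1=28+28=56
$t1=M[52]=14
$t1=M[28]=16
$t1=16*28=448
$t3=28%14=0
$t3=0^4=4
sw $t3, (28) → M[28]=4
halt.

4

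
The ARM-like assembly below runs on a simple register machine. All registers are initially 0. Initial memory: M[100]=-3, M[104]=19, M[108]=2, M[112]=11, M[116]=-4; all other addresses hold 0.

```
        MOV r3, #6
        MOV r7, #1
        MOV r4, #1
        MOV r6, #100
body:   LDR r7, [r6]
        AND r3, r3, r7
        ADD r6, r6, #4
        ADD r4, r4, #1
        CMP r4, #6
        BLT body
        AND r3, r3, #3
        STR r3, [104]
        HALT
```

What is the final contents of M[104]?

after MOV r3, #6: r3=6
after MOV r7, #1: r7=1
after MOV r4, #1: r4=1
after MOV r6, #100: r6=100
after LDR r7, [r6]: r7=M[100]=-3
after AND r3, r3, r7: r3=6&(-3)=4
after ADD r6, r6, #4: r6=100+4=104
after ADD r4, r4, #1: r4=1+1=2
CMP r4, #6  (cmp 2,6)
BLT body: taken
after LDR r7, [r6]: r7=M[104]=19
after AND r3, r3, r7: r3=4&19=0
after ADD r6, r6, #4: r6=104+4=108
after ADD r4, r4, #1: r4=2+1=3
CMP r4, #6  (cmp 3,6)
BLT body: taken
after LDR r7, [r6]: r7=M[108]=2
after AND r3, r3, r7: r3=0&2=0
after ADD r6, r6, #4: r6=108+4=112
after ADD r4, r4, #1: r4=3+1=4
CMP r4, #6  (cmp 4,6)
BLT body: taken
after LDR r7, [r6]: r7=M[112]=11
after AND r3, r3, r7: r3=0&11=0
after ADD r6, r6, #4: r6=112+4=116
after ADD r4, r4, #1: r4=4+1=5
CMP r4, #6  (cmp 5,6)
BLT body: taken
after LDR r7, [r6]: r7=M[116]=-4
after AND r3, r3, r7: r3=0&(-4)=0
after ADD r6, r6, #4: r6=116+4=120
after ADD r4, r4, #1: r4=5+1=6
CMP r4, #6  (cmp 6,6)
BLT body: not taken
after AND r3, r3, #3: r3=0&3=0
STR r3, [104] → M[104]=0
halt.

0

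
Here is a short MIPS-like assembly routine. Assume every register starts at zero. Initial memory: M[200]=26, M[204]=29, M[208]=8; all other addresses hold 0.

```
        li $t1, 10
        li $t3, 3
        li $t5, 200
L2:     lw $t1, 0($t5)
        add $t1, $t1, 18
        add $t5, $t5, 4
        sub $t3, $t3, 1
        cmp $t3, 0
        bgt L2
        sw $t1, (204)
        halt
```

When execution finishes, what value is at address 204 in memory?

li $t1, 10 → $t1=10
li $t3, 3 → $t3=3
li $t5, 200 → $t5=200
lw $t1, 0($t5) → $t1=M[200]=26
add $t1, $t1, 18 → $t1=26+18=44
add $t5, $t5, 4 → $t5=200+4=204
sub $t3, $t3, 1 → $t3=3-1=2
cmp $t3, 0  (cmp 2,0)
bgt L2: taken
lw $t1, 0($t5) → $t1=M[204]=29
add $t1, $t1, 18 → $t1=29+18=47
add $t5, $t5, 4 → $t5=204+4=208
sub $t3, $t3, 1 → $t3=2-1=1
cmp $t3, 0  (cmp 1,0)
bgt L2: taken
lw $t1, 0($t5) → $t1=M[208]=8
add $t1, $t1, 18 → $t1=8+18=26
add $t5, $t5, 4 → $t5=208+4=212
sub $t3, $t3, 1 → $t3=1-1=0
cmp $t3, 0  (cmp 0,0)
bgt L2: not taken
sw $t1, (204) → M[204]=26
halt.

26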